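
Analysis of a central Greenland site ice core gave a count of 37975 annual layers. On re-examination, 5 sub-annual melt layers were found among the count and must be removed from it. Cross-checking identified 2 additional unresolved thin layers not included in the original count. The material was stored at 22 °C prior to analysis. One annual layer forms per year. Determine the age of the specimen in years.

Adjusted count: 37975 − 5 + 2 = 37972 annual layers.
One annual layer per year makes the duration 37972 years.

37972 years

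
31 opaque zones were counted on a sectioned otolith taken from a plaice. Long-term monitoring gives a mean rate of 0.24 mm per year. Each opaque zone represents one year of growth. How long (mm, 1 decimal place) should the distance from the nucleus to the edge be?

The record spans 31 years at 0.24 mm per year.
31 years at 0.24 mm/year gives 0.24 × 31 = 7.4 mm.

7.4 mm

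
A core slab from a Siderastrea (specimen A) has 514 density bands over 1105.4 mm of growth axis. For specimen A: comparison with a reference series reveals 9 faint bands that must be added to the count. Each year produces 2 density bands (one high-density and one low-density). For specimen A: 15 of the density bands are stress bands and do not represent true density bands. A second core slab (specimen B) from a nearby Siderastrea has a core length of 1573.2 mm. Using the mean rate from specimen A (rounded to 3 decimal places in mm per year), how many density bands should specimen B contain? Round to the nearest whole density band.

723 density bands

Specimen A: correcting the raw count gives 514 − 15 + 9 = 508 true density bands.
Specimen A: 508 density bands at 2 per year is 508 / 2 = 254 years.
A: Extension rate ≈ 1105.4 / 254 = 4.352 mm/year.
Specimen B: 1573.2 mm / 4.352 mm per year = 361.49 years; at 2 density bands per year that is 361.49 × 2 ≈ 723 density bands.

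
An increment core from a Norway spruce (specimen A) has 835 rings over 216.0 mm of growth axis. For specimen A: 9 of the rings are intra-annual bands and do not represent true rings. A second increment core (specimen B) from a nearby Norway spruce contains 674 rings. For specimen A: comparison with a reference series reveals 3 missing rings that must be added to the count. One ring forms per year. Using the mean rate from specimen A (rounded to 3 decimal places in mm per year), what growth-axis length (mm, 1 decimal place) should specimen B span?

Specimen A: after corrections the count is 835 − 9 + 3 = 829 rings.
A: Extension rate ≈ 216.0 / 829 = 0.261 mm per year.
For B, 0.261 mm/year × 674 years = 175.9 mm.

175.9 mm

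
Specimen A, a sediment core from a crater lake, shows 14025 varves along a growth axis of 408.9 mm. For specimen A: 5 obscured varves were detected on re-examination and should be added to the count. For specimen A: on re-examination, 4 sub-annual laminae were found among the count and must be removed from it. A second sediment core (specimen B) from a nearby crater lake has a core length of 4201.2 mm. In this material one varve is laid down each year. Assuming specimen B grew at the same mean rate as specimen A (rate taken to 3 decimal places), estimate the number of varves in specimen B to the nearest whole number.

144869 varves

Specimen A: after corrections the count is 14025 − 4 + 5 = 14026 varves.
A: Extension rate ≈ 408.9 / 14026 = 0.029 mm per year.
Specimen B: 4201.2 mm / 0.029 mm per year = 144868.97 years ≈ 144869 varves.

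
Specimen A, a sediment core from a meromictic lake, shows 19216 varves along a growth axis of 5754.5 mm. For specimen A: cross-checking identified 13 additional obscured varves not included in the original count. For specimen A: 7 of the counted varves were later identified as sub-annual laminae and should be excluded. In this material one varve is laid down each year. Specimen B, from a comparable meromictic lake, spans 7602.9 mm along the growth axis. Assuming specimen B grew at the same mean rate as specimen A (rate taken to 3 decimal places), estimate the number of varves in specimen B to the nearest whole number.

Specimen A: after corrections the count is 19216 − 7 + 13 = 19222 varves.
A: Mean rate = 5754.5 mm / 19222 years ≈ 0.299 mm per year.
B spans 7602.9 / 0.299 = 25427.76 years ≈ 25428 varves.

25428 varves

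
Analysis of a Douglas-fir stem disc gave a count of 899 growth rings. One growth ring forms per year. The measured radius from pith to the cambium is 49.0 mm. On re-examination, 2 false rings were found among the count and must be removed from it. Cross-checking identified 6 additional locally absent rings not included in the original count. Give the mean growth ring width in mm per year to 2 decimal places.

0.05 mm per year

Correcting the raw count gives 899 − 2 + 6 = 903 true growth rings.
Extension rate ≈ 49.0 / 903 = 0.05 mm per year.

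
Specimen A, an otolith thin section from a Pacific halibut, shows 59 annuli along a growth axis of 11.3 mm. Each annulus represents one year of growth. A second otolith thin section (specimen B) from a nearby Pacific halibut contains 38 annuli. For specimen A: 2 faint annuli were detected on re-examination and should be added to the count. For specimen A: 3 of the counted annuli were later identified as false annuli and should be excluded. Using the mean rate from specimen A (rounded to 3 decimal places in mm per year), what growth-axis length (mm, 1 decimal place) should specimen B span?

7.4 mm

Specimen A: true annulus count = 59 − 3 + 2 = 58.
A: 11.3 mm over 58 years gives 11.3 / 58 ≈ 0.195 mm/yr.
B's length ≈ 0.195 × 38 = 7.4 mm.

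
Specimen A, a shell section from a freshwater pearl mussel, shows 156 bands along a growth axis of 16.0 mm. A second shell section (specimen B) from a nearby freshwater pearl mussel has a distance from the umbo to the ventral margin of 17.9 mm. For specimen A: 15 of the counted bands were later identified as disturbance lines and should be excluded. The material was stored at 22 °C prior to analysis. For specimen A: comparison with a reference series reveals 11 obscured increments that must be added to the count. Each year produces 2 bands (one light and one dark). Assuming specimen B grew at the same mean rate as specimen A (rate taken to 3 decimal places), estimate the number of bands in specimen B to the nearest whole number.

Specimen A: true band count = 156 − 15 + 11 = 152.
Specimen A: 152 bands at 2 per year is 152 / 2 = 76 years.
A: 16.0 mm over 76 years gives 16.0 / 76 ≈ 0.211 mm/year.
For B, 17.9 / 0.211 = 84.83 years; at 2 bands per year that is 84.83 × 2 ≈ 170 bands.

170 bands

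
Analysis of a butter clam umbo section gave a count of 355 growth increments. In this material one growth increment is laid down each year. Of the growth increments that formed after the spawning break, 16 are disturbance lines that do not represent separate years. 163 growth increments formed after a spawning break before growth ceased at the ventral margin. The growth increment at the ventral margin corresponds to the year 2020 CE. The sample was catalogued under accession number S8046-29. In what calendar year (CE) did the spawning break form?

1873 CE

163 growth increments formed after the spawning break.
163 − 16 false = 147 true growth increments after the spawning break.
The growth increment at the ventral margin is 2020 CE, so the spawning break dates to 2020 − 147 = 1873 CE.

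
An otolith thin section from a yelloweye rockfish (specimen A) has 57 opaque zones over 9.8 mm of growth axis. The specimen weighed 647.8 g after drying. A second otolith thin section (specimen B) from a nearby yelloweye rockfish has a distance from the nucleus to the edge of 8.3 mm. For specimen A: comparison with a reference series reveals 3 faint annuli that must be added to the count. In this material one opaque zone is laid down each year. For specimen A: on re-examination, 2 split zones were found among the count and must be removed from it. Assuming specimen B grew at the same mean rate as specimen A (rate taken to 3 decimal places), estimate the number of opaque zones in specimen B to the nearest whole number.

Specimen A: true opaque zone count = 57 − 2 + 3 = 58.
A: Mean rate = 9.8 mm / 58 years ≈ 0.169 mm/yr.
B spans 8.3 / 0.169 = 49.11 years ≈ 49 opaque zones.

49 opaque zones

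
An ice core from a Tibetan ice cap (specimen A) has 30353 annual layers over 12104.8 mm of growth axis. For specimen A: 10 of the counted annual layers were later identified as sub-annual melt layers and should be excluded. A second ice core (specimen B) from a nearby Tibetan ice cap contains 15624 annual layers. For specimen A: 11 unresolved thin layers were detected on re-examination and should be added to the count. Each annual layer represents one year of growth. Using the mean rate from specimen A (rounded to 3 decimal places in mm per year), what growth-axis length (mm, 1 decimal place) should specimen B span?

6234.0 mm

Specimen A: true annual layer count = 30353 − 10 + 11 = 30354.
A: Extension rate ≈ 12104.8 / 30354 = 0.399 mm/year.
For B, 0.399 mm/year × 15624 years = 6234.0 mm.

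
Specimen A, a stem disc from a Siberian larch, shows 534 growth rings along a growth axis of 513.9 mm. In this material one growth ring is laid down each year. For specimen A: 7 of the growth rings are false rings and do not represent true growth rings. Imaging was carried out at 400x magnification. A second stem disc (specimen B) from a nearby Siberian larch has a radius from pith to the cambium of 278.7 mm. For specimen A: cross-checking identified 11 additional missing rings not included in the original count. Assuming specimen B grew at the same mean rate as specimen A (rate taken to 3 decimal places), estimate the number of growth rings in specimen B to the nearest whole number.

292 growth rings

Specimen A: correcting the raw count gives 534 − 7 + 11 = 538 true growth rings.
A: 513.9 mm over 538 years gives 513.9 / 538 ≈ 0.955 mm/yr.
Specimen B: 278.7 mm / 0.955 mm per year = 291.83 years ≈ 292 growth rings.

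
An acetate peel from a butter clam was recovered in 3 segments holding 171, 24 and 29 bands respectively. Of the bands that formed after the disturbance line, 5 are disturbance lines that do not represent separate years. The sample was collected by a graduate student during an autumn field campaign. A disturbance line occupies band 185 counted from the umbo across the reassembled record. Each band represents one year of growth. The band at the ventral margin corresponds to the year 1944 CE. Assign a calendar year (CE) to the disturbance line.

1910 CE

Total bands = 171 + 24 + 29 = 224.
The disturbance line sits at band 185 from the umbo, so 224 − 185 = 39 bands formed after it.
Removing the 5 false bands leaves 39 − 5 = 34 true bands beyond the disturbance line.
The band at the ventral margin is 1944 CE, so the disturbance line dates to 1944 − 34 = 1910 CE.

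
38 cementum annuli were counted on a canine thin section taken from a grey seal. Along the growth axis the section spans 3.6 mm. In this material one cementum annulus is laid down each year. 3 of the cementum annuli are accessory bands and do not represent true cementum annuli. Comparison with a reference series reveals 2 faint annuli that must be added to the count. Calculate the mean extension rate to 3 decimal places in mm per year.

0.097 mm per year

Adjusted count: 38 − 3 + 2 = 37 cementum annuli.
Mean rate = 3.6 mm / 37 years ≈ 0.097 mm per year.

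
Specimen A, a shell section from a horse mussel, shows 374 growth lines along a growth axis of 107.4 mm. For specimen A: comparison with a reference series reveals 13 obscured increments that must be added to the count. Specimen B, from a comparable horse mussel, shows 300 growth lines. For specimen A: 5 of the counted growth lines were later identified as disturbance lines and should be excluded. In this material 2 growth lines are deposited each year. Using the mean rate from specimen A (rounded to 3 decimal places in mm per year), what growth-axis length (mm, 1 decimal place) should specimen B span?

84.3 mm

Specimen A: correcting the raw count gives 374 − 5 + 13 = 382 true growth lines.
Specimen A: 382 growth lines at 2 per year is 382 / 2 = 191 years.
A: 107.4 mm over 191 years gives 107.4 / 191 ≈ 0.562 mm/year.
Specimen B: 300 growth lines at 2 per year is 300 / 2 = 150 years. B's length ≈ 0.562 × 150 = 84.3 mm.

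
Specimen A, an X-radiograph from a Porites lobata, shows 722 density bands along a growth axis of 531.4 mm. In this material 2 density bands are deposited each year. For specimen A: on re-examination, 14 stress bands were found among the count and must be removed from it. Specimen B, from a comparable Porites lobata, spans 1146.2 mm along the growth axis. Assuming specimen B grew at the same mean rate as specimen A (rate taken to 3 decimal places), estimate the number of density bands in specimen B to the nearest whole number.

1527 density bands

Specimen A: adjusted count: 722 − 14 = 708 density bands.
Specimen A: 708 density bands at 2 per year is 708 / 2 = 354 years.
A: Mean rate = 531.4 mm / 354 years ≈ 1.501 mm/year.
Specimen B: 1146.2 mm / 1.501 mm per year = 763.62 years; at 2 density bands per year that is 763.62 × 2 ≈ 1527 density bands.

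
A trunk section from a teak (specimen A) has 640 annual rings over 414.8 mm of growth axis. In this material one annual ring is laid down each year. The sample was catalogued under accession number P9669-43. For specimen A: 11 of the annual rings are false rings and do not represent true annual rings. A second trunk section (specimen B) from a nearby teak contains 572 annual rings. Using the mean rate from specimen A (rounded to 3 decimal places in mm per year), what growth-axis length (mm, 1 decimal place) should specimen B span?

376.9 mm

Specimen A: adjusted count: 640 − 11 = 629 annual rings.
A: Mean rate = 414.8 mm / 629 years ≈ 0.659 mm/year.
B's length ≈ 0.659 × 572 = 376.9 mm.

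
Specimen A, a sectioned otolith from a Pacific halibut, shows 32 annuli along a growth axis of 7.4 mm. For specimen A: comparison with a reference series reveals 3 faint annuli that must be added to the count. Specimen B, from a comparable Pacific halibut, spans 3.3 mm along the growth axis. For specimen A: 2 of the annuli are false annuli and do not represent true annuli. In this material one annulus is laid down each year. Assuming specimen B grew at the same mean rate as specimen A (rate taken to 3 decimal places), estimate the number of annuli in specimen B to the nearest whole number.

Specimen A: correcting the raw count gives 32 − 2 + 3 = 33 true annuli.
A: Extension rate ≈ 7.4 / 33 = 0.224 mm/year.
Specimen B: 3.3 mm / 0.224 mm per year = 14.73 years ≈ 15 annuli.

15 annuli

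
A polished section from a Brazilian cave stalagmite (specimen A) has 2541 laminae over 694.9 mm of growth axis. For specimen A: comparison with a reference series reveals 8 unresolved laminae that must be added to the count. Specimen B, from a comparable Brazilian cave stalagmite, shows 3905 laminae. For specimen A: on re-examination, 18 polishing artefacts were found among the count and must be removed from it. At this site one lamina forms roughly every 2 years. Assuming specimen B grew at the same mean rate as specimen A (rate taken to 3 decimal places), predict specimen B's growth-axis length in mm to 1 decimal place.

Specimen A: correcting the raw count gives 2541 − 18 + 8 = 2531 true laminae.
Specimen A: 2531 laminae at 2 years each span 2531 × 2 = 5062 years.
A: 694.9 mm over 5062 years gives 694.9 / 5062 ≈ 0.137 mm/yr.
Specimen B: 3905 laminae at 2 years each span 3905 × 2 = 7810 years. For B, 0.137 mm/year × 7810 years = 1070.0 mm.

1070.0 mm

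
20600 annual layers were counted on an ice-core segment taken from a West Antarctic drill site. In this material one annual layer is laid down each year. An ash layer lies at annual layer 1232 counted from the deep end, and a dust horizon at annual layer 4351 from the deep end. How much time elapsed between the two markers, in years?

The two markers are separated by 4351 − 1232 = 3119 annual layers.
One annual layer per year makes the interval 3119 years.

3119 years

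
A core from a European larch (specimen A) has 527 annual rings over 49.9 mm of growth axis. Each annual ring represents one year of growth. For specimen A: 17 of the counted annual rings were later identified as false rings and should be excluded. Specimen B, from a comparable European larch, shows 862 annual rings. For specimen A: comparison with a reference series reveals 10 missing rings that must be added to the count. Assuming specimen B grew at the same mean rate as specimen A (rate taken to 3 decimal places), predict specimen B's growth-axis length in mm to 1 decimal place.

Specimen A: adjusted count: 527 − 17 + 10 = 520 annual rings.
A: Mean rate = 49.9 mm / 520 years ≈ 0.096 mm/yr.
Length of B = 0.096 × 862 = 82.8 mm.

82.8 mm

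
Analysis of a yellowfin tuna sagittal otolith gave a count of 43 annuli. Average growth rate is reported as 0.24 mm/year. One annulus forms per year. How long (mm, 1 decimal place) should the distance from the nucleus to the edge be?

43 years of growth are recorded.
43 years at 0.24 mm/year gives 0.24 × 43 = 10.3 mm.

10.3 mm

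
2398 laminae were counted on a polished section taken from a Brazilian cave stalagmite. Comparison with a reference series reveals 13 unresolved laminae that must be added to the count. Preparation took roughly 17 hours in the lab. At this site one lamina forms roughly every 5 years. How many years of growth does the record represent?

Correcting the raw count gives 2398 + 13 = 2411 true laminae.
At 5 years per lamina, 2411 × 5 = 12055 years.

12055 years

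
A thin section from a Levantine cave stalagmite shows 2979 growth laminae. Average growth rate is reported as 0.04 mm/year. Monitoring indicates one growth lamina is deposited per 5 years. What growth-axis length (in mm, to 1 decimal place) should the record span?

595.8 mm

Multiplying by 5 years per growth lamina: 2979 × 5 = 14895 years.
Length ≈ 0.04 × 14895 = 595.8 mm.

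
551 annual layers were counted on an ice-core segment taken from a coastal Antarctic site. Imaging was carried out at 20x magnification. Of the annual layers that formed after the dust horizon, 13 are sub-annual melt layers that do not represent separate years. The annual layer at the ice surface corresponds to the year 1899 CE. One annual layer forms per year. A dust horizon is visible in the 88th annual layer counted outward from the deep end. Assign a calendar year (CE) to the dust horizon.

The dust horizon sits at annual layer 88 from the deep end, so 551 − 88 = 463 annual layers formed after it.
463 − 13 false = 450 true annual layers after the dust horizon.
Counting back 450 years from 1899 CE places the dust horizon in 1899 − 450 = 1449 CE.

1449 CE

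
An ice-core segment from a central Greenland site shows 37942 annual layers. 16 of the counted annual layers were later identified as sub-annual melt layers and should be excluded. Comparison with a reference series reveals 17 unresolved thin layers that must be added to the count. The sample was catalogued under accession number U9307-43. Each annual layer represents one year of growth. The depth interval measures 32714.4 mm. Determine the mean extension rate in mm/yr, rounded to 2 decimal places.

0.86 mm/yr

Correcting the raw count gives 37942 − 16 + 17 = 37943 true annual layers.
Mean rate = 32714.4 mm / 37943 years ≈ 0.86 mm/yr.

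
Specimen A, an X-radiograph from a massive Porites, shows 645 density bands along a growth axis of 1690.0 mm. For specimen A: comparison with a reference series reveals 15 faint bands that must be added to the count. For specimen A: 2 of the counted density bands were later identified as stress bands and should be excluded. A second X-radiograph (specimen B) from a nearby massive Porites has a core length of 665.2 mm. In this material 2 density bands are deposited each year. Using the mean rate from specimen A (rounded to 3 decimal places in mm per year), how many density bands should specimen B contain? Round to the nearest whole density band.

Specimen A: true density band count = 645 − 2 + 15 = 658.
Specimen A: dividing by 2 density bands per year: 658 / 2 = 329 years.
A: Mean rate = 1690.0 mm / 329 years ≈ 5.137 mm per year.
Specimen B: 665.2 mm / 5.137 mm per year = 129.49 years; at 2 density bands per year that is 129.49 × 2 ≈ 259 density bands.

259 density bands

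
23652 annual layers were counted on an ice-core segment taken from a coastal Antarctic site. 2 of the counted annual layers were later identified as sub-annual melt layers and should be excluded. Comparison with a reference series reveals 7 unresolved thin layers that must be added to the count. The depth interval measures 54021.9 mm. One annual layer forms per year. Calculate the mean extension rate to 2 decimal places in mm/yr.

Correcting the raw count gives 23652 − 2 + 7 = 23657 true annual layers.
Mean rate = 54021.9 mm / 23657 years ≈ 2.28 mm/yr.

2.28 mm/yr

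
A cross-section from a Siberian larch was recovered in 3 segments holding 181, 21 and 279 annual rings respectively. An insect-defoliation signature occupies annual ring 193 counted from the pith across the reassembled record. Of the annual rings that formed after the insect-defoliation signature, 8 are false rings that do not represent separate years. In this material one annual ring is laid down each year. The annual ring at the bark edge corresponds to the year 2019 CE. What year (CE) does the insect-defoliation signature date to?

Total annual rings = 181 + 21 + 279 = 481.
Between annual ring 193 and the bark edge there are 481 − 193 = 288 annual rings.
Excluding 8 false annual rings: 288 − 8 = 280.
Counting back 280 years from 2019 CE places the insect-defoliation signature in 2019 − 280 = 1739 CE.

1739 CE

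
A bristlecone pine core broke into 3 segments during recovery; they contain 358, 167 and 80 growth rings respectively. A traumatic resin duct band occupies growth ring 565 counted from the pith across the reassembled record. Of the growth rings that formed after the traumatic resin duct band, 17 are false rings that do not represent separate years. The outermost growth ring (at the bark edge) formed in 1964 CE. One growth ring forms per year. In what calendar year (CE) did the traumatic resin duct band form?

1941 CE

Total growth rings = 358 + 167 + 80 = 605.
605 − 565 = 40 growth rings lie beyond the traumatic resin duct band toward the bark edge.
Removing the 17 false growth rings leaves 40 − 17 = 23 true growth rings beyond the traumatic resin duct band.
Counting back 23 years from 1964 CE places the traumatic resin duct band in 1964 − 23 = 1941 CE.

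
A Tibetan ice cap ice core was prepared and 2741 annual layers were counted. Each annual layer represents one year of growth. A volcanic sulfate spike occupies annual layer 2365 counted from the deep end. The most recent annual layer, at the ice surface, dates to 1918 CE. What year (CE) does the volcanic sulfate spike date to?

The volcanic sulfate spike sits at annual layer 2365 from the deep end, so 2741 − 2365 = 376 annual layers formed after it.
Counting back 376 years from 1918 CE places the volcanic sulfate spike in 1918 − 376 = 1542 CE.

1542 CE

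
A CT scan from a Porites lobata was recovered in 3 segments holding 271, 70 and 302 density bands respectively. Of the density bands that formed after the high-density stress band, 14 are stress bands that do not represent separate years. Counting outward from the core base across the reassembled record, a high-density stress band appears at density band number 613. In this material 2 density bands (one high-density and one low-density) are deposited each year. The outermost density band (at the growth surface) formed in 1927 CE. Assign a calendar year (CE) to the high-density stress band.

1919 CE

Total density bands = 271 + 70 + 302 = 643.
The high-density stress band sits at density band 613 from the core base, so 643 − 613 = 30 density bands formed after it.
Excluding 14 false density bands: 30 − 14 = 16.
Dividing by 2 density bands per year: 16 / 2 = 8 years.
1927 − 8 = 1919 CE.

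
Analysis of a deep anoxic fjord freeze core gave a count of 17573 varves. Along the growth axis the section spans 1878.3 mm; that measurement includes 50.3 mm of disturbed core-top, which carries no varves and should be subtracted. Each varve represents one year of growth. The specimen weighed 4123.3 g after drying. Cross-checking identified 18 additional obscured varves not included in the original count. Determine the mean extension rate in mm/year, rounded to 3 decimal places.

True varve count = 17573 + 18 = 17591.
The growth record spans 1878.3 − 50.3 = 1828.0 mm.
Extension rate ≈ 1828.0 / 17591 = 0.104 mm/year.

0.104 mm/year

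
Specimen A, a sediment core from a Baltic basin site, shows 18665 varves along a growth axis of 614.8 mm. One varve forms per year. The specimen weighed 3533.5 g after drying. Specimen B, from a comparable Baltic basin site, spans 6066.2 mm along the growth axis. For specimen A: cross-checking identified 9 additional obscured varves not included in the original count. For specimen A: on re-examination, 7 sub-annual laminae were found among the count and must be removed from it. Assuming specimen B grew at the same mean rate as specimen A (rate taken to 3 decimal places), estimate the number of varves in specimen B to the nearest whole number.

183824 varves

Specimen A: true varve count = 18665 − 7 + 9 = 18667.
A: Extension rate ≈ 614.8 / 18667 = 0.033 mm per year.
For B, 6066.2 / 0.033 = 183824.24 years ≈ 183824 varves.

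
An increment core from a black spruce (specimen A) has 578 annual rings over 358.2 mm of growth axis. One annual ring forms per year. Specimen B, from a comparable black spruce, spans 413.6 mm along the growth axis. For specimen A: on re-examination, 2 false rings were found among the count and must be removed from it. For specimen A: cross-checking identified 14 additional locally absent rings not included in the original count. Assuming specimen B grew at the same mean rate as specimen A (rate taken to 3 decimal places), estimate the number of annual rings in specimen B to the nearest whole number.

681 annual rings

Specimen A: correcting the raw count gives 578 − 2 + 14 = 590 true annual rings.
A: Extension rate ≈ 358.2 / 590 = 0.607 mm/yr.
B spans 413.6 / 0.607 = 681.38 years ≈ 681 annual rings.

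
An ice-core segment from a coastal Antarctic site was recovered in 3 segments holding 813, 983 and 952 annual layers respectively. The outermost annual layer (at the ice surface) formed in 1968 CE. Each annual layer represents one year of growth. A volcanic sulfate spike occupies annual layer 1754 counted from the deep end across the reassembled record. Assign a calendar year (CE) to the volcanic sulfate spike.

Total annual layers = 813 + 983 + 952 = 2748.
Between annual layer 1754 and the ice surface there are 2748 − 1754 = 994 annual layers.
1968 − 994 = 974 CE.

974 CE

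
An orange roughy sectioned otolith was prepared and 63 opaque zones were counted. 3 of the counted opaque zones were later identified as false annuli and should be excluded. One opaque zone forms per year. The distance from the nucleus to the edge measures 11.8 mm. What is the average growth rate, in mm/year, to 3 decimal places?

0.197 mm/year

Adjusted count: 63 − 3 = 60 opaque zones.
Extension rate ≈ 11.8 / 60 = 0.197 mm/year.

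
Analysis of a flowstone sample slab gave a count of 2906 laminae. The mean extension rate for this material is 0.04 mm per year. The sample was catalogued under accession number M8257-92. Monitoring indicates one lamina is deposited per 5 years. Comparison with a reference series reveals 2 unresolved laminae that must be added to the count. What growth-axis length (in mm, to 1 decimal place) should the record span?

581.6 mm

After corrections the count is 2906 + 2 = 2908 laminae.
2908 laminae at 5 years each span 2908 × 5 = 14540 years.
14540 years at 0.04 mm/year gives 0.04 × 14540 = 581.6 mm.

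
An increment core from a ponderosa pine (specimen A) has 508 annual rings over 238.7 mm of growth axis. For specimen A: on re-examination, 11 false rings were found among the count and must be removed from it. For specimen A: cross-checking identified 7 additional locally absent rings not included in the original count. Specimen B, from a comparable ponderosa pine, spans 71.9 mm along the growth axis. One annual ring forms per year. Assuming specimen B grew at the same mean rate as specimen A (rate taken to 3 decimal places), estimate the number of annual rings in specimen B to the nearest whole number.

Specimen A: adjusted count: 508 − 11 + 7 = 504 annual rings.
A: Mean rate = 238.7 mm / 504 years ≈ 0.474 mm per year.
B spans 71.9 / 0.474 = 151.69 years ≈ 152 annual rings.

152 annual rings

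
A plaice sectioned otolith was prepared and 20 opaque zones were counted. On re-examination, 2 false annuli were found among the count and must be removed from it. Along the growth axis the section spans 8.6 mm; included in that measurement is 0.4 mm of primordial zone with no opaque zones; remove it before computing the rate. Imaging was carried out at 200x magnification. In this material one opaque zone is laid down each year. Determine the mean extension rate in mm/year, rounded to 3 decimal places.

After corrections the count is 20 − 2 = 18 opaque zones.
The growth record spans 8.6 − 0.4 = 8.2 mm.
Mean rate = 8.2 mm / 18 years ≈ 0.456 mm/year.

0.456 mm/year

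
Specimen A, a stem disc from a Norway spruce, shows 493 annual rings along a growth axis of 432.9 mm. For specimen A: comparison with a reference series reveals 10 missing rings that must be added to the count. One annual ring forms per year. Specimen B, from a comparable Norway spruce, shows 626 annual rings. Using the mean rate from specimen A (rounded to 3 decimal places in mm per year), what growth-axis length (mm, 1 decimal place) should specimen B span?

Specimen A: correcting the raw count gives 493 + 10 = 503 true annual rings.
A: Mean rate = 432.9 mm / 503 years ≈ 0.861 mm/year.
For B, 0.861 mm/year × 626 years = 539.0 mm.

539.0 mm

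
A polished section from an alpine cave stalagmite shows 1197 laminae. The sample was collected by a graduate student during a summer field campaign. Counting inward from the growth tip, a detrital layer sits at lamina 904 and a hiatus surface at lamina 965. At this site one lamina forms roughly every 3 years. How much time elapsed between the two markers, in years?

The two markers are separated by 965 − 904 = 61 laminae.
61 laminae at 3 years each span 61 × 3 = 183 years.

183 yr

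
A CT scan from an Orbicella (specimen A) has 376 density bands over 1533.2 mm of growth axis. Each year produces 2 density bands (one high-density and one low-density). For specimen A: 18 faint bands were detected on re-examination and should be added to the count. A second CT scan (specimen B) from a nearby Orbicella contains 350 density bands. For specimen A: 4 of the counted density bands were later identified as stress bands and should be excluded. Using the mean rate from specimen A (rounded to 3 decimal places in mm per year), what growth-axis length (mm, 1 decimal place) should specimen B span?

1376.0 mm

Specimen A: true density band count = 376 − 4 + 18 = 390.
Specimen A: with 2 density bands per year, 390 / 2 = 195 years.
A: Mean rate = 1533.2 mm / 195 years ≈ 7.863 mm/yr.
Specimen B: dividing by 2 density bands per year: 350 / 2 = 175 years. B's length ≈ 7.863 × 175 = 1376.0 mm.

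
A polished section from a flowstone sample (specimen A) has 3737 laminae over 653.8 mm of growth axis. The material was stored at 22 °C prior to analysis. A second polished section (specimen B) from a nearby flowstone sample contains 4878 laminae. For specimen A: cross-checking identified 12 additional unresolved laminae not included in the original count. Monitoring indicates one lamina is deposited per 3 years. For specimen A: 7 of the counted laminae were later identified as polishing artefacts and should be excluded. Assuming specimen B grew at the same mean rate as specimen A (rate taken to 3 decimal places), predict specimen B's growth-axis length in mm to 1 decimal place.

Specimen A: after corrections the count is 3737 − 7 + 12 = 3742 laminae.
Specimen A: 3742 laminae at 3 years each span 3742 × 3 = 11226 years.
A: Mean rate = 653.8 mm / 11226 years ≈ 0.058 mm/yr.
Specimen B: multiplying by 3 years per lamina: 4878 × 3 = 14634 years. B's length ≈ 0.058 × 14634 = 848.8 mm.

848.8 mm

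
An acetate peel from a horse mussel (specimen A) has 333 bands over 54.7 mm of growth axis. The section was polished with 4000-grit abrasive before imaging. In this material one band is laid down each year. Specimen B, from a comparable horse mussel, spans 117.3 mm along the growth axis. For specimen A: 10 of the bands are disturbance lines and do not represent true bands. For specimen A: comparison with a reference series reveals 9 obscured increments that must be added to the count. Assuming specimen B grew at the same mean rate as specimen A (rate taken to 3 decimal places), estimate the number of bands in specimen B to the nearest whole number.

Specimen A: after corrections the count is 333 − 10 + 9 = 332 bands.
A: Extension rate ≈ 54.7 / 332 = 0.165 mm/yr.
For B, 117.3 / 0.165 = 710.91 years ≈ 711 bands.

711 bands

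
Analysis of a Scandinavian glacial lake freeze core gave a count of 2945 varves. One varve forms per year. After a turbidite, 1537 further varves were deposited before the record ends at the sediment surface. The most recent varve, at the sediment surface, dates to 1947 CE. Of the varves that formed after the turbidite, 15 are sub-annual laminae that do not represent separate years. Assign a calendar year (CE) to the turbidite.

1537 varves formed after the turbidite.
Excluding 15 false varves: 1537 − 15 = 1522.
The varve at the sediment surface is 1947 CE, so the turbidite dates to 1947 − 1522 = 425 CE.

425 CE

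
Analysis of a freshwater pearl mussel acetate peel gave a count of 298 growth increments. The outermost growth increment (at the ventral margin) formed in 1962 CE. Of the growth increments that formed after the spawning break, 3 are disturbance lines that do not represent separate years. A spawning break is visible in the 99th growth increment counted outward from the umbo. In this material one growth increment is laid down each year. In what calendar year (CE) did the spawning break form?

Between growth increment 99 and the ventral margin there are 298 − 99 = 199 growth increments.
199 − 3 false = 196 true growth increments after the spawning break.
Counting back 196 years from 1962 CE places the spawning break in 1962 − 196 = 1766 CE.

1766 CE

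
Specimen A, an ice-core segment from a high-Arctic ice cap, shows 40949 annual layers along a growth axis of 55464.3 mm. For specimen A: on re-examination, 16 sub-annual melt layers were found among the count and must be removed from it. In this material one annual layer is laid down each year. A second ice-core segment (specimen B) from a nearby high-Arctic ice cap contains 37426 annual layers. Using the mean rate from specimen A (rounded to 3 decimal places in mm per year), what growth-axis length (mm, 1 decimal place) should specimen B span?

50712.2 mm

Specimen A: after corrections the count is 40949 − 16 = 40933 annual layers.
A: Extension rate ≈ 55464.3 / 40933 = 1.355 mm/yr.
B's length ≈ 1.355 × 37426 = 50712.2 mm.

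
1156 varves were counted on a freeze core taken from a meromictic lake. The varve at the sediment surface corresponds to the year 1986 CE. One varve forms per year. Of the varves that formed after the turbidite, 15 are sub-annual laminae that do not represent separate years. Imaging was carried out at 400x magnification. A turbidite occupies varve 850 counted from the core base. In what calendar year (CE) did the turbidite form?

1695 CE

The turbidite sits at varve 850 from the core base, so 1156 − 850 = 306 varves formed after it.
Excluding 15 false varves: 306 − 15 = 291.
Counting back 291 years from 1986 CE places the turbidite in 1986 − 291 = 1695 CE.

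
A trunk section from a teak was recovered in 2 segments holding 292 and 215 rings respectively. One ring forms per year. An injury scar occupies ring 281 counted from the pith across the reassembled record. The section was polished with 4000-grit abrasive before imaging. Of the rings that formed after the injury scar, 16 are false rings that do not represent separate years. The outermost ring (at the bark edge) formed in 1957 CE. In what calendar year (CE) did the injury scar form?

Total rings = 292 + 215 = 507.
The injury scar sits at ring 281 from the pith, so 507 − 281 = 226 rings formed after it.
Excluding 16 false rings: 226 − 16 = 210.
The ring at the bark edge is 1957 CE, so the injury scar dates to 1957 − 210 = 1747 CE.

1747 CE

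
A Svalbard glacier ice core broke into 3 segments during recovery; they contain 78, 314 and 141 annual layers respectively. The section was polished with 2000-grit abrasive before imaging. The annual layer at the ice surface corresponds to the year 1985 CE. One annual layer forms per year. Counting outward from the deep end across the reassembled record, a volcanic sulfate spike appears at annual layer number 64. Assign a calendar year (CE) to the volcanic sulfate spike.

1516 CE

Total annual layers = 78 + 314 + 141 = 533.
The volcanic sulfate spike sits at annual layer 64 from the deep end, so 533 − 64 = 469 annual layers formed after it.
Counting back 469 years from 1985 CE places the volcanic sulfate spike in 1985 − 469 = 1516 CE.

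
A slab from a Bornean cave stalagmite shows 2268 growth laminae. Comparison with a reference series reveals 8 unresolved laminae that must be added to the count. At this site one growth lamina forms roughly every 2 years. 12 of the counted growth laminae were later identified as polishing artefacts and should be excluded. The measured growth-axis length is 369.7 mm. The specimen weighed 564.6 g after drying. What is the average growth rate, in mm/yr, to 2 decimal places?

0.08 mm/yr

After corrections the count is 2268 − 12 + 8 = 2264 growth laminae.
2264 growth laminae at 2 years each span 2264 × 2 = 4528 years.
369.7 mm over 4528 years gives 369.7 / 4528 ≈ 0.08 mm/yr.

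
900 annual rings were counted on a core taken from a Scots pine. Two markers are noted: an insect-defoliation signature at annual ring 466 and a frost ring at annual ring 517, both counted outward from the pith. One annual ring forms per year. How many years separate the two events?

51 yr

517 − 466 = 51 annual rings lie between the two events.
At one annual ring per year, 51 years elapsed between them.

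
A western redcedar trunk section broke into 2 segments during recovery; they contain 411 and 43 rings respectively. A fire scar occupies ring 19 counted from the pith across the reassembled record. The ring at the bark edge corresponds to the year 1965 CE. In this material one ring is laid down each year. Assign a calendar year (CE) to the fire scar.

Total rings = 411 + 43 = 454.
Between ring 19 and the bark edge there are 454 − 19 = 435 rings.
Counting back 435 years from 1965 CE places the fire scar in 1965 − 435 = 1530 CE.

1530 CE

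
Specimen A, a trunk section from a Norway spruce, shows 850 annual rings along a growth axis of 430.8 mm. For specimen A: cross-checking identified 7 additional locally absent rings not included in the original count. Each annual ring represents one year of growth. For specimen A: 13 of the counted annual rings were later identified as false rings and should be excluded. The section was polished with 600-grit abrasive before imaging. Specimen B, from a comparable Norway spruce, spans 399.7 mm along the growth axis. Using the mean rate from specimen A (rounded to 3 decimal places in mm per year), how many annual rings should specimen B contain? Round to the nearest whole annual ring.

Specimen A: correcting the raw count gives 850 − 13 + 7 = 844 true annual rings.
A: Extension rate ≈ 430.8 / 844 = 0.510 mm/year.
For B, 399.7 / 0.510 = 783.73 years ≈ 784 annual rings.

784 annual rings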